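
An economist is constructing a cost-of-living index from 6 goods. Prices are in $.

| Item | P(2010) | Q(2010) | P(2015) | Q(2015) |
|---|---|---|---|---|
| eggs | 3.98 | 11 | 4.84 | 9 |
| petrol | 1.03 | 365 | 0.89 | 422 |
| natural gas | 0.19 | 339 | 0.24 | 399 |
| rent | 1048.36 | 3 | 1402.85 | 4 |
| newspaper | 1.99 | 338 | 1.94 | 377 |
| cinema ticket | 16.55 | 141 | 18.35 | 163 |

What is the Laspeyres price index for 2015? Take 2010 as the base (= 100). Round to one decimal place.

119.2

Laspeyres price index uses base-period quantities as weights.
ΣP(2015)·Q(2010) = 4.84×11 + 0.89×365 + 0.24×339 + 1402.85×3 + 1.94×338 + 18.35×141 = 53.24 + 324.85 + 81.36 + 4208.55 + 655.72 + 2587.35 = 7911.07
ΣP(2010)·Q(2010) = 3.98×11 + 1.03×365 + 0.19×339 + 1048.36×3 + 1.99×338 + 16.55×141 = 43.78 + 375.95 + 64.41 + 3145.08 + 672.62 + 2333.55 = 6635.39
Index = 7911.07 / 6635.39 × 100 = 119.2254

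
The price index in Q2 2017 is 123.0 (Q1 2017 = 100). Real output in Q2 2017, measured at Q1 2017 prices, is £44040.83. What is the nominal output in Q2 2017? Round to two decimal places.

Nominal = Real × (Index/100) = 44040.83 × (123.0/100)
        = 44040.83 × 1.230 = 54170.2209

54170.22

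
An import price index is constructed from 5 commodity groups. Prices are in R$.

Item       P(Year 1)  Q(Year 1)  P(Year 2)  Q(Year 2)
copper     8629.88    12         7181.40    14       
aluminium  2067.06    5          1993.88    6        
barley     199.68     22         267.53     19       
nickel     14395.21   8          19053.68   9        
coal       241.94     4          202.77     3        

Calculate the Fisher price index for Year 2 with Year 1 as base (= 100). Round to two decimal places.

108.63

Laspeyres component (base-period weights):
ΣP(Year 2)Q(Year 1) = 7181.40×12 + 1993.88×5 + 267.53×22 + 19053.68×8 + 202.77×4 = 86176.8 + 9969.4 + 5885.66 + 152429.44 + 811.08 = 255272.38
ΣP(Year 1)Q(Year 1) = 8629.88×12 + 2067.06×5 + 199.68×22 + 14395.21×8 + 241.94×4 = 103558.56 + 10335.3 + 4392.96 + 115161.68 + 967.76 = 234416.26
L = 255272.38 / 234416.26 × 100 = 108.8970
Paasche component (current-period weights):
ΣP(Year 2)Q(Year 2) = 7181.40×14 + 1993.88×6 + 267.53×19 + 19053.68×9 + 202.77×3 = 100539.6 + 11963.28 + 5083.07 + 171483.12 + 608.31 = 289677.38
ΣP(Year 1)Q(Year 2) = 8629.88×14 + 2067.06×6 + 199.68×19 + 14395.21×9 + 241.94×3 = 120818.32 + 12402.36 + 3793.92 + 129556.89 + 725.82 = 267297.31
P = 289677.38 / 267297.31 × 100 = 108.3727
Fisher = √(L × P) = √(108.8970 × 108.3727) = 108.6346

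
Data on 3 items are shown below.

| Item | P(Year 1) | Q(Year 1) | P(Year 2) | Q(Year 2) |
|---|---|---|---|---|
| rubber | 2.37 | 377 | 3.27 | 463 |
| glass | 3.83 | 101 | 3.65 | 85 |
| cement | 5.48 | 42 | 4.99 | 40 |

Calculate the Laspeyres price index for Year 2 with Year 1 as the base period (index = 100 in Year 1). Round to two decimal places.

119.90

Laspeyres price index uses base-period quantities as weights.
ΣP(Year 2)·Q(Year 1) = 3.27×377 + 3.65×101 + 4.99×42 = 1232.79 + 368.65 + 209.58 = 1811.02
ΣP(Year 1)·Q(Year 1) = 2.37×377 + 3.83×101 + 5.48×42 = 893.49 + 386.83 + 230.16 = 1510.48
Index = 1811.02 / 1510.48 × 100 = 119.8970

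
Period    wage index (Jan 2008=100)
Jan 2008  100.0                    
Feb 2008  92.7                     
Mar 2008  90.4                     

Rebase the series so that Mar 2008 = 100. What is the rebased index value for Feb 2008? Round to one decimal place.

102.5

Rebased(Feb 2008) = 92.7 / 90.4 × 100 = 102.5442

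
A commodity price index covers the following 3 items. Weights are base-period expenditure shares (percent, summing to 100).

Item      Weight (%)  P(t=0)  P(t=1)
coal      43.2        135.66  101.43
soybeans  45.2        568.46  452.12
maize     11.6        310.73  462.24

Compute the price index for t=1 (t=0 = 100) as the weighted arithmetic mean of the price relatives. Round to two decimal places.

85.51

coal: 43.2 × (101.43/135.66) = 43.2 × 0.747678 = 32.2997
soybeans: 45.2 × (452.12/568.46) = 45.2 × 0.795342 = 35.9494
maize: 11.6 × (462.24/310.73) = 11.6 × 1.487594 = 17.2561
Index = Σ wᵢ·(p₁ᵢ/p₀ᵢ) = 32.2997 + 35.9494 + 17.2561 = 85.5052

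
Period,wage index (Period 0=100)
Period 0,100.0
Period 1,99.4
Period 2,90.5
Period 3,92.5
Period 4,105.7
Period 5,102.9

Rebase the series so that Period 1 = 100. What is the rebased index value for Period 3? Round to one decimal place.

93.1

Rebased(Period 3) = 92.5 / 99.4 × 100 = 93.0584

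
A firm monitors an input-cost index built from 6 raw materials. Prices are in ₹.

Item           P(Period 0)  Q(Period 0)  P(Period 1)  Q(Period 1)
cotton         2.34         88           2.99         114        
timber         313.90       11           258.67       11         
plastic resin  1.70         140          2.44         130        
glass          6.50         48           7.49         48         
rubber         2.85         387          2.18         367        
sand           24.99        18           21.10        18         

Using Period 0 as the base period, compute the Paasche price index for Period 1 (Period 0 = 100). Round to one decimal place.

87.7

Paasche price index uses current-period quantities as weights.
ΣP(Period 1)·Q(Period 1) = 2.99×114 + 258.67×11 + 2.44×130 + 7.49×48 + 2.18×367 + 21.10×18 = 340.86 + 2845.37 + 317.2 + 359.52 + 800.06 + 379.8 = 5042.81
ΣP(Period 0)·Q(Period 1) = 2.34×114 + 313.90×11 + 1.70×130 + 6.50×48 + 2.85×367 + 24.99×18 = 266.76 + 3452.9 + 221 + 312 + 1045.95 + 449.82 = 5748.43
Index = 5042.81 / 5748.43 × 100 = 87.7250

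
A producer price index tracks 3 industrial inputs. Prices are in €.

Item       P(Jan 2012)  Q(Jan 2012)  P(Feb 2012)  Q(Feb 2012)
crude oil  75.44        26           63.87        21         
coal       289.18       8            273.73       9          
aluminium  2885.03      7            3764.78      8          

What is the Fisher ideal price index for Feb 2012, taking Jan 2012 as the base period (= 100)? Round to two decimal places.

Laspeyres component (base-period weights):
ΣP(Feb 2012)Q(Jan 2012) = 63.87×26 + 273.73×8 + 3764.78×7 = 1660.62 + 2189.84 + 26353.46 = 30203.92
ΣP(Jan 2012)Q(Jan 2012) = 75.44×26 + 289.18×8 + 2885.03×7 = 1961.44 + 2313.44 + 20195.21 = 24470.09
L = 30203.92 / 24470.09 × 100 = 123.4320
Paasche component (current-period weights):
ΣP(Feb 2012)Q(Feb 2012) = 63.87×21 + 273.73×9 + 3764.78×8 = 1341.27 + 2463.57 + 30118.24 = 33923.08
ΣP(Jan 2012)Q(Feb 2012) = 75.44×21 + 289.18×9 + 2885.03×8 = 1584.24 + 2602.62 + 23080.24 = 27267.1
P = 33923.08 / 27267.1 × 100 = 124.4103
Fisher = √(L × P) = √(123.4320 × 124.4103) = 123.9202

123.92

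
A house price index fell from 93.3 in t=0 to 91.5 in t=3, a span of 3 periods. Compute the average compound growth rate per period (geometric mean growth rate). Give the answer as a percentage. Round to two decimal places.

Growth factor = (91.5/93.3)^(1/3) = (0.980707)^(1/3) = 0.993527
Growth rate = 0.993527 − 1 = -0.006473 = -0.6473%

-0.65%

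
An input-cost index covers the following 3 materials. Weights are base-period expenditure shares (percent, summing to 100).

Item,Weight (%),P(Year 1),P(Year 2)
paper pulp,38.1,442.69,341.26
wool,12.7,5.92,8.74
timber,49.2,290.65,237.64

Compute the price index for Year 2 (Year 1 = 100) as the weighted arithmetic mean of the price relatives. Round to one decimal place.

paper pulp: 38.1 × (341.26/442.69) = 38.1 × 0.770878 = 29.3705
wool: 12.7 × (8.74/5.92) = 12.7 × 1.476351 = 18.7497
timber: 49.2 × (237.64/290.65) = 49.2 × 0.817616 = 40.2267
Index = Σ wᵢ·(p₁ᵢ/p₀ᵢ) = 29.3705 + 18.7497 + 40.2267 = 88.3468

88.3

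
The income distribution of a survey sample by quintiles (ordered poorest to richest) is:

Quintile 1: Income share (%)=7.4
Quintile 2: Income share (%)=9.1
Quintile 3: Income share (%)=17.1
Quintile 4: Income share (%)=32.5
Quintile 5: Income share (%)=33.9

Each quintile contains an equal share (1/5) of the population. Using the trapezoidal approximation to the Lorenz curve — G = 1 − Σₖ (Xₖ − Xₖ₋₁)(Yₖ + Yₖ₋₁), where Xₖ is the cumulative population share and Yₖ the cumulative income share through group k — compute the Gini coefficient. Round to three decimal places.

0.306

Cumulative income shares Yₖ: 0.0740, 0.1650, 0.3360, 0.6610, 1.0000
Σ (Xₖ−Xₖ₋₁)(Yₖ+Yₖ₋₁) = (1/5)(0.0740+0.0000) + (1/5)(0.1650+0.0740) + (1/5)(0.3360+0.1650) + (1/5)(0.6610+0.3360) + (1/5)(1.0000+0.6610)
  = 0.0148 + 0.0478 + 0.1002 + 0.1994 + 0.3322 = 0.6944
G = 1 − 0.6944 = 0.3056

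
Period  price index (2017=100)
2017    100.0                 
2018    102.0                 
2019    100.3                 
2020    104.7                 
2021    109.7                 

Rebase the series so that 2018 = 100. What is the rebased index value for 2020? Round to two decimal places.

Rebased(2020) = 104.7 / 102.0 × 100 = 102.6471

102.65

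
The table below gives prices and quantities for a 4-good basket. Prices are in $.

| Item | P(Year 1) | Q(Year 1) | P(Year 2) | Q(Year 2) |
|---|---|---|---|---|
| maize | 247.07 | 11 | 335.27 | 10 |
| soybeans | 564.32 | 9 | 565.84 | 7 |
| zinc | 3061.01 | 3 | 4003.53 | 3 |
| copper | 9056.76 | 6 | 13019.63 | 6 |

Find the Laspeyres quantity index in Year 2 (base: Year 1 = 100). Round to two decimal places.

Laspeyres quantity index uses base-period prices as weights.
ΣP(Year 1)·Q(Year 2) = 247.07×10 + 564.32×7 + 3061.01×3 + 9056.76×6 = 2470.7 + 3950.24 + 9183.03 + 54340.56 = 69944.53
ΣP(Year 1)·Q(Year 1) = 247.07×11 + 564.32×9 + 3061.01×3 + 9056.76×6 = 2717.77 + 5078.88 + 9183.03 + 54340.56 = 71320.24
Index = 69944.53 / 71320.24 × 100 = 98.0711

98.07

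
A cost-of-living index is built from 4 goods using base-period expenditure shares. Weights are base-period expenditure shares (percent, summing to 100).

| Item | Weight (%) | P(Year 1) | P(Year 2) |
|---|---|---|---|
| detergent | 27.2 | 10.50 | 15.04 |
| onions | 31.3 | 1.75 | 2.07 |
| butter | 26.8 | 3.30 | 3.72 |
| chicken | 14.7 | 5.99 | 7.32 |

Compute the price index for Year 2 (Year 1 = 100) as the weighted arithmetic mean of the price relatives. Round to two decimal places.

detergent: 27.2 × (15.04/10.50) = 27.2 × 1.432381 = 38.9608
onions: 31.3 × (2.07/1.75) = 31.3 × 1.182857 = 37.0234
butter: 26.8 × (3.72/3.30) = 26.8 × 1.127273 = 30.2109
chicken: 14.7 × (7.32/5.99) = 14.7 × 1.222037 = 17.9639
Index = Σ wᵢ·(p₁ᵢ/p₀ᵢ) = 38.9608 + 37.0234 + 30.2109 + 17.9639 = 124.1590

124.16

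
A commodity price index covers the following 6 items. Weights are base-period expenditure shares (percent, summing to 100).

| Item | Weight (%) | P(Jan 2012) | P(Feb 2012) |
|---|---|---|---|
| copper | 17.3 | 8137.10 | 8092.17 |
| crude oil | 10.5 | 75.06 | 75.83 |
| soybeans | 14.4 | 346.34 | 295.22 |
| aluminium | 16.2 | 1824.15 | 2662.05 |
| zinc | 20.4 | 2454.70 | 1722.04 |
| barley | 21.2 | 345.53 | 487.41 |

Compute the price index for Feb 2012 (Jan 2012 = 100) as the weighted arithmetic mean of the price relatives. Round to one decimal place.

copper: 17.3 × (8092.17/8137.10) = 17.3 × 0.994478 = 17.2045
crude oil: 10.5 × (75.83/75.06) = 10.5 × 1.010258 = 10.6077
soybeans: 14.4 × (295.22/346.34) = 14.4 × 0.852399 = 12.2746
aluminium: 16.2 × (2662.05/1824.15) = 16.2 × 1.459337 = 23.6413
zinc: 20.4 × (1722.04/2454.70) = 20.4 × 0.701528 = 14.3112
barley: 21.2 × (487.41/345.53) = 21.2 × 1.410616 = 29.9051
Index = Σ wᵢ·(p₁ᵢ/p₀ᵢ) = 17.2045 + 10.6077 + 12.2746 + 23.6413 + 14.3112 + 29.9051 = 107.9442

107.9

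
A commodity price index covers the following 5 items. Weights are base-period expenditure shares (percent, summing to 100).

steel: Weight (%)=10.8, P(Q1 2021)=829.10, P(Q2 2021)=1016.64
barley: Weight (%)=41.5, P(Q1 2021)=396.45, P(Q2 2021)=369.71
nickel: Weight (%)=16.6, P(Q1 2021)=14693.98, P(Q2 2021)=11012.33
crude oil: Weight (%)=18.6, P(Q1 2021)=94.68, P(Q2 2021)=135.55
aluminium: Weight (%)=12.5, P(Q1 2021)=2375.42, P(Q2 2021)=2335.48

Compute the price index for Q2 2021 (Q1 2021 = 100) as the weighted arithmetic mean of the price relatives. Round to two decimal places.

steel: 10.8 × (1016.64/829.10) = 10.8 × 1.226197 = 13.2429
barley: 41.5 × (369.71/396.45) = 41.5 × 0.932551 = 38.7009
nickel: 16.6 × (11012.33/14693.98) = 16.6 × 0.749445 = 12.4408
crude oil: 18.6 × (135.55/94.68) = 18.6 × 1.431665 = 26.6290
aluminium: 12.5 × (2335.48/2375.42) = 12.5 × 0.983186 = 12.2898
Index = Σ wᵢ·(p₁ᵢ/p₀ᵢ) = 13.2429 + 38.7009 + 12.4408 + 26.6290 + 12.2898 = 103.3034

103.30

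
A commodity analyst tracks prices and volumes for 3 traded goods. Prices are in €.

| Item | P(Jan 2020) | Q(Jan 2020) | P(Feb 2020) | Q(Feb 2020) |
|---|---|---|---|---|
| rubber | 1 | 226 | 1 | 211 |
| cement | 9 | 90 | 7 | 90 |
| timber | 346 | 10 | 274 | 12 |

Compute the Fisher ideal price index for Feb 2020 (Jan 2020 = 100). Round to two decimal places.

Laspeyres component (base-period weights):
ΣP(Feb 2020)Q(Jan 2020) = 1×226 + 7×90 + 274×10 = 226 + 630 + 2740 = 3596
ΣP(Jan 2020)Q(Jan 2020) = 1×226 + 9×90 + 346×10 = 226 + 810 + 3460 = 4496
L = 3596 / 4496 × 100 = 79.9822
Paasche component (current-period weights):
ΣP(Feb 2020)Q(Feb 2020) = 1×211 + 7×90 + 274×12 = 211 + 630 + 3288 = 4129
ΣP(Jan 2020)Q(Feb 2020) = 1×211 + 9×90 + 346×12 = 211 + 810 + 4152 = 5173
P = 4129 / 5173 × 100 = 79.8183
Fisher = √(L × P) = √(79.9822 × 79.8183) = 79.9002

79.90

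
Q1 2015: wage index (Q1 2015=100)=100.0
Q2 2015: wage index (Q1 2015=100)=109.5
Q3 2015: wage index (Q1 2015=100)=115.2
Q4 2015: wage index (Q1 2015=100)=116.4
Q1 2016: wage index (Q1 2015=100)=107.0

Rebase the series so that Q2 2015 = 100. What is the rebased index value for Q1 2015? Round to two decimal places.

Rebased(Q1 2015) = 100.0 / 109.5 × 100 = 91.3242

91.32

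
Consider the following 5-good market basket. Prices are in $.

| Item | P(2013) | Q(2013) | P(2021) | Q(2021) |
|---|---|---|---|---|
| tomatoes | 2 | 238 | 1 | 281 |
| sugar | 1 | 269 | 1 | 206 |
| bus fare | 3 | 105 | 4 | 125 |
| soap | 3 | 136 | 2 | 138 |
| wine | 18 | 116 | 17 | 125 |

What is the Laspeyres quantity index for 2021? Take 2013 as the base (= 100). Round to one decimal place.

107.1

Laspeyres quantity index uses base-period prices as weights.
ΣP(2013)·Q(2021) = 2×281 + 1×206 + 3×125 + 3×138 + 18×125 = 562 + 206 + 375 + 414 + 2250 = 3807
ΣP(2013)·Q(2013) = 2×238 + 1×269 + 3×105 + 3×136 + 18×116 = 476 + 269 + 315 + 408 + 2088 = 3556
Index = 3807 / 3556 × 100 = 107.0585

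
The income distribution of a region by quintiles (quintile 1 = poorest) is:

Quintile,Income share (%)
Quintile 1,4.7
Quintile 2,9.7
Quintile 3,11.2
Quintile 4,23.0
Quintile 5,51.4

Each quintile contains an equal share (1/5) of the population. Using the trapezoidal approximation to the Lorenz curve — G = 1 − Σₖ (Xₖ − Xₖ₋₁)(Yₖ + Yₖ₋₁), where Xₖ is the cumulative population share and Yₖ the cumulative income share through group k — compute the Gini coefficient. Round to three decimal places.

0.427

Cumulative income shares Yₖ: 0.0470, 0.1440, 0.2560, 0.4860, 1.0000
Σ (Xₖ−Xₖ₋₁)(Yₖ+Yₖ₋₁) = (1/5)(0.0470+0.0000) + (1/5)(0.1440+0.0470) + (1/5)(0.2560+0.1440) + (1/5)(0.4860+0.2560) + (1/5)(1.0000+0.4860)
  = 0.0094 + 0.0382 + 0.0800 + 0.1484 + 0.2972 = 0.5732
G = 1 − 0.5732 = 0.4268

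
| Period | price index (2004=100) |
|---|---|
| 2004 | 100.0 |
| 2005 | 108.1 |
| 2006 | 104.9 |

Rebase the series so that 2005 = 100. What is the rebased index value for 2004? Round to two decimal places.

Rebased(2004) = 100.0 / 108.1 × 100 = 92.5069

92.51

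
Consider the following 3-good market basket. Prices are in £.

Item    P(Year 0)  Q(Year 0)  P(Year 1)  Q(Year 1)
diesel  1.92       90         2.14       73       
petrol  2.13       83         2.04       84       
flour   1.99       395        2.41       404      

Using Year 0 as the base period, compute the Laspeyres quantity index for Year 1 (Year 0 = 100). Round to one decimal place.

98.9

Laspeyres quantity index uses base-period prices as weights.
ΣP(Year 0)·Q(Year 1) = 1.92×73 + 2.13×84 + 1.99×404 = 140.16 + 178.92 + 803.96 = 1123.04
ΣP(Year 0)·Q(Year 0) = 1.92×90 + 2.13×83 + 1.99×395 = 172.8 + 176.79 + 786.05 = 1135.64
Index = 1123.04 / 1135.64 × 100 = 98.8905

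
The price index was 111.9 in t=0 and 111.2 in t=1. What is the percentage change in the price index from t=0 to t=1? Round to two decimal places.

Change = (111.2 − 111.9) / 111.9 × 100
       = -0.7 / 111.9 × 100 = -0.6256%

-0.63%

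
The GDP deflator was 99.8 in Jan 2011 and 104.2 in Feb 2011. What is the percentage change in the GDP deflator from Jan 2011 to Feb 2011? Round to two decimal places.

Change = (104.2 − 99.8) / 99.8 × 100
       = 4.4 / 99.8 × 100 = 4.4088%

4.41%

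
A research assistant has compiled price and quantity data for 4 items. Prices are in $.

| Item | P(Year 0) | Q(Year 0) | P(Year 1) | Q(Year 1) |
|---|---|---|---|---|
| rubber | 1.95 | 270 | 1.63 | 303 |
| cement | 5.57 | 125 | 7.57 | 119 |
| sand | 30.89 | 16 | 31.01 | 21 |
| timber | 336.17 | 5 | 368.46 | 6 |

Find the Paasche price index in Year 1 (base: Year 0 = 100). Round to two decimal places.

108.61

Paasche price index uses current-period quantities as weights.
ΣP(Year 1)·Q(Year 1) = 1.63×303 + 7.57×119 + 31.01×21 + 368.46×6 = 493.89 + 900.83 + 651.21 + 2210.76 = 4256.69
ΣP(Year 0)·Q(Year 1) = 1.95×303 + 5.57×119 + 30.89×21 + 336.17×6 = 590.85 + 662.83 + 648.69 + 2017.02 = 3919.39
Index = 4256.69 / 3919.39 × 100 = 108.6059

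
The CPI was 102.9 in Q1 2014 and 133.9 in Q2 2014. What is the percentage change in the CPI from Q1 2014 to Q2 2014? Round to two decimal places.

30.13%

Change = (133.9 − 102.9) / 102.9 × 100
       = 31.0 / 102.9 × 100 = 30.1263%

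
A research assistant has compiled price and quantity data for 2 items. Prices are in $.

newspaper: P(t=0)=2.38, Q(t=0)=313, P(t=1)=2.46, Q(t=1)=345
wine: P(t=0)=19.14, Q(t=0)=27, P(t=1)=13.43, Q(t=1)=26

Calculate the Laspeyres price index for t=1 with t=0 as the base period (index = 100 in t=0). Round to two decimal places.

Laspeyres price index uses base-period quantities as weights.
ΣP(t=1)·Q(t=0) = 2.46×313 + 13.43×27 = 769.98 + 362.61 = 1132.59
ΣP(t=0)·Q(t=0) = 2.38×313 + 19.14×27 = 744.94 + 516.78 = 1261.72
Index = 1132.59 / 1261.72 × 100 = 89.7656

89.77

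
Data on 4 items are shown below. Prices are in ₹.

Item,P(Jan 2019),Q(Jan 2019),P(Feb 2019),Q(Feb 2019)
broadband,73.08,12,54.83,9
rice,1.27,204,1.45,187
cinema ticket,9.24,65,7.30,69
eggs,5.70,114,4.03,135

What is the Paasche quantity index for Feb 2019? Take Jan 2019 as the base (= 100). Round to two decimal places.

Paasche quantity index uses current-period prices as weights.
ΣP(Feb 2019)·Q(Feb 2019) = 54.83×9 + 1.45×187 + 7.30×69 + 4.03×135 = 493.47 + 271.15 + 503.7 + 544.05 = 1812.37
ΣP(Feb 2019)·Q(Jan 2019) = 54.83×12 + 1.45×204 + 7.30×65 + 4.03×114 = 657.96 + 295.8 + 474.5 + 459.42 = 1887.68
Index = 1812.37 / 1887.68 × 100 = 96.0104

96.01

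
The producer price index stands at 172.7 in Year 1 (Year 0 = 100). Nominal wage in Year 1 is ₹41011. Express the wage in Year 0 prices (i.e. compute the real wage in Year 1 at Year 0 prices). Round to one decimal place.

Real = Nominal ÷ (Index/100) = 41011 ÷ (172.7/100)
     = 41011 ÷ 1.727 = 23746.9600

23747.0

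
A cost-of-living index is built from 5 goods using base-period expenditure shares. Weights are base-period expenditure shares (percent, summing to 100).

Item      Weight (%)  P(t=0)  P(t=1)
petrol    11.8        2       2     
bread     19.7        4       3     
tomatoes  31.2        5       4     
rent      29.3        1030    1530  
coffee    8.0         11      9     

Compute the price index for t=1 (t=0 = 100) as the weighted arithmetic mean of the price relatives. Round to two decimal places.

101.60

petrol: 11.8 × (2/2) = 11.8 × 1.000000 = 11.8000
bread: 19.7 × (3/4) = 19.7 × 0.750000 = 14.7750
tomatoes: 31.2 × (4/5) = 31.2 × 0.800000 = 24.9600
rent: 29.3 × (1530/1030) = 29.3 × 1.485437 = 43.5233
coffee: 8.0 × (9/11) = 8.0 × 0.818182 = 6.5455
Index = Σ wᵢ·(p₁ᵢ/p₀ᵢ) = 11.8000 + 14.7750 + 24.9600 + 43.5233 + 6.5455 = 101.6038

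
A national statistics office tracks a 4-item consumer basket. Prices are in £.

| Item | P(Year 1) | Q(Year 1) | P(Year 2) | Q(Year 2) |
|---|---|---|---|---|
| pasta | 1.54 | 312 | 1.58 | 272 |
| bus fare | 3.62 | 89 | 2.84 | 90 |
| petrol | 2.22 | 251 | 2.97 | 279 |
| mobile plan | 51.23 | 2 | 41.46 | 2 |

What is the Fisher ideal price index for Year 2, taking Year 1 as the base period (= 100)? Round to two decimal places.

108.27

Laspeyres component (base-period weights):
ΣP(Year 2)Q(Year 1) = 1.58×312 + 2.84×89 + 2.97×251 + 41.46×2 = 492.96 + 252.76 + 745.47 + 82.92 = 1574.11
ΣP(Year 1)Q(Year 1) = 1.54×312 + 3.62×89 + 2.22×251 + 51.23×2 = 480.48 + 322.18 + 557.22 + 102.46 = 1462.34
L = 1574.11 / 1462.34 × 100 = 107.6432
Paasche component (current-period weights):
ΣP(Year 2)Q(Year 2) = 1.58×272 + 2.84×90 + 2.97×279 + 41.46×2 = 429.76 + 255.6 + 828.63 + 82.92 = 1596.91
ΣP(Year 1)Q(Year 2) = 1.54×272 + 3.62×90 + 2.22×279 + 51.23×2 = 418.88 + 325.8 + 619.38 + 102.46 = 1466.52
P = 1596.91 / 1466.52 × 100 = 108.8911
Fisher = √(L × P) = √(107.6432 × 108.8911) = 108.2654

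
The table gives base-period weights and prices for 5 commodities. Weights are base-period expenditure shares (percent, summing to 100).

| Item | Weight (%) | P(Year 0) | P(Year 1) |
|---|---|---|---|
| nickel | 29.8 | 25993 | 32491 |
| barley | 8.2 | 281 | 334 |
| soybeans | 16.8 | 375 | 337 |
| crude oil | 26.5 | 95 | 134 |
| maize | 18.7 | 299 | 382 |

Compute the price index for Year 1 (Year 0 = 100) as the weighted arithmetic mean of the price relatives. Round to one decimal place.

123.4

nickel: 29.8 × (32491/25993) = 29.8 × 1.249990 = 37.2497
barley: 8.2 × (334/281) = 8.2 × 1.188612 = 9.7466
soybeans: 16.8 × (337/375) = 16.8 × 0.898667 = 15.0976
crude oil: 26.5 × (134/95) = 26.5 × 1.410526 = 37.3789
maize: 18.7 × (382/299) = 18.7 × 1.277592 = 23.8910
Index = Σ wᵢ·(p₁ᵢ/p₀ᵢ) = 37.2497 + 9.7466 + 15.0976 + 37.3789 + 23.8910 = 123.3638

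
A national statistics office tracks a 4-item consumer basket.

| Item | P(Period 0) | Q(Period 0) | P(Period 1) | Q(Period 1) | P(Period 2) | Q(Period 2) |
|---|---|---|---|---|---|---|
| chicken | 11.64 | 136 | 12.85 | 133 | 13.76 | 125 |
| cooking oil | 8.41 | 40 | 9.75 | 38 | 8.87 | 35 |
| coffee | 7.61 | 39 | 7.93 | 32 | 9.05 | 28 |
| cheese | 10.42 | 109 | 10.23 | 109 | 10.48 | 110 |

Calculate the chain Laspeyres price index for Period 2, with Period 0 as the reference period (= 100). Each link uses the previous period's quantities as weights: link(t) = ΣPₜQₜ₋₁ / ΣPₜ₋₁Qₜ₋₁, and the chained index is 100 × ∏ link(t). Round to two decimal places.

Link Period 0→Period 1:
ΣP(Period 1)Q(Period 0) = 12.85×136 + 9.75×40 + 7.93×39 + 10.23×109 = 1747.6 + 390 + 309.27 + 1115.07 = 3561.94
ΣP(Period 0)Q(Period 0) = 11.64×136 + 8.41×40 + 7.61×39 + 10.42×109 = 1583.04 + 336.4 + 296.79 + 1135.78 = 3352.01
link = 3561.94/3352.01 = 1.062628
Link Period 1→Period 2:
ΣP(Period 2)Q(Period 1) = 13.76×133 + 8.87×38 + 9.05×32 + 10.48×109 = 1830.08 + 337.06 + 289.6 + 1142.32 = 3599.06
ΣP(Period 1)Q(Period 1) = 12.85×133 + 9.75×38 + 7.93×32 + 10.23×109 = 1709.05 + 370.5 + 253.76 + 1115.07 = 3448.38
link = 3599.06/3448.38 = 1.043696
Chained index = 100 × 1.062628 × 1.043696 = 110.9061

110.91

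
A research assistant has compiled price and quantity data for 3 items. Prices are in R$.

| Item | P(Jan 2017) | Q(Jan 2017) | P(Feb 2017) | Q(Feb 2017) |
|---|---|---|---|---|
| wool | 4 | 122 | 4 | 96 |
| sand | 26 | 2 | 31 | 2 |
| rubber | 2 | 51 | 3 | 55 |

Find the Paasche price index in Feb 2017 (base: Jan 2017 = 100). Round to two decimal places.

111.90

Paasche price index uses current-period quantities as weights.
ΣP(Feb 2017)·Q(Feb 2017) = 4×96 + 31×2 + 3×55 = 384 + 62 + 165 = 611
ΣP(Jan 2017)·Q(Feb 2017) = 4×96 + 26×2 + 2×55 = 384 + 52 + 110 = 546
Index = 611 / 546 × 100 = 111.9048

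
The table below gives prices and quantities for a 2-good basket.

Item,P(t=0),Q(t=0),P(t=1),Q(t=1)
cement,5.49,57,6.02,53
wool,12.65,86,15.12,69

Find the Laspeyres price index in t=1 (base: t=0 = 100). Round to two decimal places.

Laspeyres price index uses base-period quantities as weights.
ΣP(t=1)·Q(t=0) = 6.02×57 + 15.12×86 = 343.14 + 1300.32 = 1643.46
ΣP(t=0)·Q(t=0) = 5.49×57 + 12.65×86 = 312.93 + 1087.9 = 1400.83
Index = 1643.46 / 1400.83 × 100 = 117.3204

117.32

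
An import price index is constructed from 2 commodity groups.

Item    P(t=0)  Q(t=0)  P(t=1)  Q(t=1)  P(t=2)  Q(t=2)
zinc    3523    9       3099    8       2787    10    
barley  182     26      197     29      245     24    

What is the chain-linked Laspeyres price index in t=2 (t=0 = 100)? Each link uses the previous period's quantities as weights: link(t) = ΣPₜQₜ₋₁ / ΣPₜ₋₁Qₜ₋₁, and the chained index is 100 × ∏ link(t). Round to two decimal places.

87.32

Link t=0→t=1:
ΣP(t=1)Q(t=0) = 3099×9 + 197×26 = 27891 + 5122 = 33013
ΣP(t=0)Q(t=0) = 3523×9 + 182×26 = 31707 + 4732 = 36439
link = 33013/36439 = 0.905980
Link t=1→t=2:
ΣP(t=2)Q(t=1) = 2787×8 + 245×29 = 22296 + 7105 = 29401
ΣP(t=1)Q(t=1) = 3099×8 + 197×29 = 24792 + 5713 = 30505
link = 29401/30505 = 0.963809
Chained index = 100 × 0.905980 × 0.963809 = 87.3192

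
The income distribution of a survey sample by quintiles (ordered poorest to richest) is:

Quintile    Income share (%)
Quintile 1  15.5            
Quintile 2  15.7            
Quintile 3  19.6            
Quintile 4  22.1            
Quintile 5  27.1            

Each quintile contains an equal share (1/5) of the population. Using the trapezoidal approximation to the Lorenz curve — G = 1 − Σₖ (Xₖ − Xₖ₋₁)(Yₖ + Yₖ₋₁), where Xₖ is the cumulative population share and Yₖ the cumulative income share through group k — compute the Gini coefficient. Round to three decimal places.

Cumulative income shares Yₖ: 0.1550, 0.3120, 0.5080, 0.7290, 1.0000
Σ (Xₖ−Xₖ₋₁)(Yₖ+Yₖ₋₁) = (1/5)(0.1550+0.0000) + (1/5)(0.3120+0.1550) + (1/5)(0.5080+0.3120) + (1/5)(0.7290+0.5080) + (1/5)(1.0000+0.7290)
  = 0.0310 + 0.0934 + 0.1640 + 0.2474 + 0.3458 = 0.8816
G = 1 − 0.8816 = 0.1184

0.118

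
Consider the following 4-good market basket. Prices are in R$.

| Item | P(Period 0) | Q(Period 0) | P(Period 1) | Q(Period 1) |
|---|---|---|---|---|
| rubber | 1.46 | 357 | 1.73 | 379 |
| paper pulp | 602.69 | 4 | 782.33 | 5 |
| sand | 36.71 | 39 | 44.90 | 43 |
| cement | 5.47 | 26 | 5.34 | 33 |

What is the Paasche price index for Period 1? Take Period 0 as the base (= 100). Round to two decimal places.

Paasche price index uses current-period quantities as weights.
ΣP(Period 1)·Q(Period 1) = 1.73×379 + 782.33×5 + 44.90×43 + 5.34×33 = 655.67 + 3911.65 + 1930.7 + 176.22 = 6674.24
ΣP(Period 0)·Q(Period 1) = 1.46×379 + 602.69×5 + 36.71×43 + 5.47×33 = 553.34 + 3013.45 + 1578.53 + 180.51 = 5325.83
Index = 6674.24 / 5325.83 × 100 = 125.3183

125.32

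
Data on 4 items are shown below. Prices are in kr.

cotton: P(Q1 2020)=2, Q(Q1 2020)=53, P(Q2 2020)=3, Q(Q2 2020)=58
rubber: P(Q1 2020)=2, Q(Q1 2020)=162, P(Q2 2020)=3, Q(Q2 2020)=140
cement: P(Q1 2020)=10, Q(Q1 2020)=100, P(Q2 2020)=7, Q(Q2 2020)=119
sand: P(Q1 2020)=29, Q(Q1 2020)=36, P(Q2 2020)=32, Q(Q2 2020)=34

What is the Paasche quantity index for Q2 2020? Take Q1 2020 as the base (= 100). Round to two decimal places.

100.72

Paasche quantity index uses current-period prices as weights.
ΣP(Q2 2020)·Q(Q2 2020) = 3×58 + 3×140 + 7×119 + 32×34 = 174 + 420 + 833 + 1088 = 2515
ΣP(Q2 2020)·Q(Q1 2020) = 3×53 + 3×162 + 7×100 + 32×36 = 159 + 486 + 700 + 1152 = 2497
Index = 2515 / 2497 × 100 = 100.7209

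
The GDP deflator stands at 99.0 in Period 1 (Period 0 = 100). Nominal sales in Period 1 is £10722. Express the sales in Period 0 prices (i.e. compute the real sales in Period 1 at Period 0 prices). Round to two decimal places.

Real = Nominal ÷ (Index/100) = 10722 ÷ (99.0/100)
     = 10722 ÷ 0.990 = 10830.3030

10830.30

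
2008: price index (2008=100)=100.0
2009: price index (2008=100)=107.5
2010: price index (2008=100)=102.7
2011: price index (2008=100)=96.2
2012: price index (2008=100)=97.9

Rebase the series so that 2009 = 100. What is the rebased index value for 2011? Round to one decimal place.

Rebased(2011) = 96.2 / 107.5 × 100 = 89.4884

89.5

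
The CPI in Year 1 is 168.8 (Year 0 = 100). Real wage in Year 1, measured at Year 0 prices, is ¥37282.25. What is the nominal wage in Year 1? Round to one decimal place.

Nominal = Real × (Index/100) = 37282.25 × (168.8/100)
        = 37282.25 × 1.688 = 62932.4380

62932.4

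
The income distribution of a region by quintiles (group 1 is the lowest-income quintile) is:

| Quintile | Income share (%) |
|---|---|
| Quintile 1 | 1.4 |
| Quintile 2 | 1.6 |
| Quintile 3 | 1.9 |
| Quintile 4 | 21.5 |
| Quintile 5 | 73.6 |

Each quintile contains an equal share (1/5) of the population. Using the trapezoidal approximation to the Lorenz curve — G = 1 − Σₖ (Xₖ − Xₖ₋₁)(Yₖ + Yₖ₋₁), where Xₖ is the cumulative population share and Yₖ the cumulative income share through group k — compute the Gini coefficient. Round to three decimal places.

Cumulative income shares Yₖ: 0.0140, 0.0300, 0.0490, 0.2640, 1.0000
Σ (Xₖ−Xₖ₋₁)(Yₖ+Yₖ₋₁) = (1/5)(0.0140+0.0000) + (1/5)(0.0300+0.0140) + (1/5)(0.0490+0.0300) + (1/5)(0.2640+0.0490) + (1/5)(1.0000+0.2640)
  = 0.0028 + 0.0088 + 0.0158 + 0.0626 + 0.2528 = 0.3428
G = 1 − 0.3428 = 0.6572

0.657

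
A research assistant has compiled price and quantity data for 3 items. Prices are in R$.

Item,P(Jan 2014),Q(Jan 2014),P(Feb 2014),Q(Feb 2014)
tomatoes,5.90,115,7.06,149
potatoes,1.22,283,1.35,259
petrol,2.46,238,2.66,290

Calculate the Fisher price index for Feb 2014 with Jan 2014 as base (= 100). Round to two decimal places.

113.70

Laspeyres component (base-period weights):
ΣP(Feb 2014)Q(Jan 2014) = 7.06×115 + 1.35×283 + 2.66×238 = 811.9 + 382.05 + 633.08 = 1827.03
ΣP(Jan 2014)Q(Jan 2014) = 5.90×115 + 1.22×283 + 2.46×238 = 678.5 + 345.26 + 585.48 = 1609.24
L = 1827.03 / 1609.24 × 100 = 113.5337
Paasche component (current-period weights):
ΣP(Feb 2014)Q(Feb 2014) = 7.06×149 + 1.35×259 + 2.66×290 = 1051.94 + 349.65 + 771.4 = 2172.99
ΣP(Jan 2014)Q(Feb 2014) = 5.90×149 + 1.22×259 + 2.46×290 = 879.1 + 315.98 + 713.4 = 1908.48
P = 2172.99 / 1908.48 × 100 = 113.8597
Fisher = √(L × P) = √(113.5337 × 113.8597) = 113.6966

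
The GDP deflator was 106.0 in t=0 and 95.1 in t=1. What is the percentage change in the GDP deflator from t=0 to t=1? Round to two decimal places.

Change = (95.1 − 106.0) / 106.0 × 100
       = -10.9 / 106.0 × 100 = -10.2830%

-10.28%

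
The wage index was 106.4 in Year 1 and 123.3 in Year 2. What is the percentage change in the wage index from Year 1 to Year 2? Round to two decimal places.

Change = (123.3 − 106.4) / 106.4 × 100
       = 16.9 / 106.4 × 100 = 15.8835%

15.88%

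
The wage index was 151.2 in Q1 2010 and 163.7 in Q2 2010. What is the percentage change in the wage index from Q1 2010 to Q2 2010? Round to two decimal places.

8.27%

Change = (163.7 − 151.2) / 151.2 × 100
       = 12.5 / 151.2 × 100 = 8.2672%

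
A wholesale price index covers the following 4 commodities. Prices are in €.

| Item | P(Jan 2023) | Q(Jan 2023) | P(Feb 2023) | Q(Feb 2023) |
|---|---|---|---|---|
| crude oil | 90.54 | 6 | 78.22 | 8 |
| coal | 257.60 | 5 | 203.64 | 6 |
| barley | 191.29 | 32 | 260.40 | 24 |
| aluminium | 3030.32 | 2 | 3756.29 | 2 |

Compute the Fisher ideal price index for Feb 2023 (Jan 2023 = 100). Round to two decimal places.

Laspeyres component (base-period weights):
ΣP(Feb 2023)Q(Jan 2023) = 78.22×6 + 203.64×5 + 260.40×32 + 3756.29×2 = 469.32 + 1018.2 + 8332.8 + 7512.58 = 17332.9
ΣP(Jan 2023)Q(Jan 2023) = 90.54×6 + 257.60×5 + 191.29×32 + 3030.32×2 = 543.24 + 1288 + 6121.28 + 6060.64 = 14013.16
L = 17332.9 / 14013.16 × 100 = 123.6902
Paasche component (current-period weights):
ΣP(Feb 2023)Q(Feb 2023) = 78.22×8 + 203.64×6 + 260.40×24 + 3756.29×2 = 625.76 + 1221.84 + 6249.6 + 7512.58 = 15609.78
ΣP(Jan 2023)Q(Feb 2023) = 90.54×8 + 257.60×6 + 191.29×24 + 3030.32×2 = 724.32 + 1545.6 + 4590.96 + 6060.64 = 12921.52
P = 15609.78 / 12921.52 × 100 = 120.8045
Fisher = √(L × P) = √(123.6902 × 120.8045) = 122.2388

122.24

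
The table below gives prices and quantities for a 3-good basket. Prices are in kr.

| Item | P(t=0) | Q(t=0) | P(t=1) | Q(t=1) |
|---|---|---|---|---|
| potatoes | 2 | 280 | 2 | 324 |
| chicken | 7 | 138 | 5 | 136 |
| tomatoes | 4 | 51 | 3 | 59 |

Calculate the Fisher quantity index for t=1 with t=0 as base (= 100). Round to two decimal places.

106.70

Laspeyres component (base-period weights):
ΣP(t=0)Q(t=1) = 2×324 + 7×136 + 4×59 = 648 + 952 + 236 = 1836
ΣP(t=0)Q(t=0) = 2×280 + 7×138 + 4×51 = 560 + 966 + 204 = 1730
L = 1836 / 1730 × 100 = 106.1272
Paasche component (current-period weights):
ΣP(t=1)Q(t=1) = 2×324 + 5×136 + 3×59 = 648 + 680 + 177 = 1505
ΣP(t=1)Q(t=0) = 2×280 + 5×138 + 3×51 = 560 + 690 + 153 = 1403
P = 1505 / 1403 × 100 = 107.2701
Fisher = √(L × P) = √(106.1272 × 107.2701) = 106.6971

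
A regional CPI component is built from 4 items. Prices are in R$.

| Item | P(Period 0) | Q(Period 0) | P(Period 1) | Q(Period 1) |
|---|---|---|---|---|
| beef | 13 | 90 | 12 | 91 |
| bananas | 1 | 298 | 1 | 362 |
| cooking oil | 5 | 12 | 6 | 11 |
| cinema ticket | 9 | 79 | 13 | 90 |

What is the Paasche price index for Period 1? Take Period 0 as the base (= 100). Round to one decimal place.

Paasche price index uses current-period quantities as weights.
ΣP(Period 1)·Q(Period 1) = 12×91 + 1×362 + 6×11 + 13×90 = 1092 + 362 + 66 + 1170 = 2690
ΣP(Period 0)·Q(Period 1) = 13×91 + 1×362 + 5×11 + 9×90 = 1183 + 362 + 55 + 810 = 2410
Index = 2690 / 2410 × 100 = 111.6183

111.6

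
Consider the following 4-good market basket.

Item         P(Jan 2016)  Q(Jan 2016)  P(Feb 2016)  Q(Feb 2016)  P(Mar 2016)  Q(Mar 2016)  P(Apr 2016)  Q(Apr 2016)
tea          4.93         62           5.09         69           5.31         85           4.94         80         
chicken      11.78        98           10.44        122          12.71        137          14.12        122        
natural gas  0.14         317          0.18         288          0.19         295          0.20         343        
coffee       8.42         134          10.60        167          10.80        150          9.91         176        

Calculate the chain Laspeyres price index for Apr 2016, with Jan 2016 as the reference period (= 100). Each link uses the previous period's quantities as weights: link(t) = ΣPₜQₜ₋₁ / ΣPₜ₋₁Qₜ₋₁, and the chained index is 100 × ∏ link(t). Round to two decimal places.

Link Jan 2016→Feb 2016:
ΣP(Feb 2016)Q(Jan 2016) = 5.09×62 + 10.44×98 + 0.18×317 + 10.60×134 = 315.58 + 1023.12 + 57.06 + 1420.4 = 2816.16
ΣP(Jan 2016)Q(Jan 2016) = 4.93×62 + 11.78×98 + 0.14×317 + 8.42×134 = 305.66 + 1154.44 + 44.38 + 1128.28 = 2632.76
link = 2816.16/2632.76 = 1.069661
Link Feb 2016→Mar 2016:
ΣP(Mar 2016)Q(Feb 2016) = 5.31×69 + 12.71×122 + 0.19×288 + 10.80×167 = 366.39 + 1550.62 + 54.72 + 1803.6 = 3775.33
ΣP(Feb 2016)Q(Feb 2016) = 5.09×69 + 10.44×122 + 0.18×288 + 10.60×167 = 351.21 + 1273.68 + 51.84 + 1770.2 = 3446.93
link = 3775.33/3446.93 = 1.095273
Link Mar 2016→Apr 2016:
ΣP(Apr 2016)Q(Mar 2016) = 4.94×85 + 14.12×137 + 0.20×295 + 9.91×150 = 419.9 + 1934.44 + 59 + 1486.5 = 3899.84
ΣP(Mar 2016)Q(Mar 2016) = 5.31×85 + 12.71×137 + 0.19×295 + 10.80×150 = 451.35 + 1741.27 + 56.05 + 1620 = 3868.67
link = 3899.84/3868.67 = 1.008057
Chained index = 100 × 1.069661 × 1.095273 × 1.008057 = 118.1010

118.10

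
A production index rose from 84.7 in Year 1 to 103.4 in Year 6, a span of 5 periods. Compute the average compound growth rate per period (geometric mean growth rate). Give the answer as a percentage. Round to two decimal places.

Growth factor = (103.4/84.7)^(1/5) = (1.220779)^(1/5) = 1.040704
Growth rate = 1.040704 − 1 = 0.040704 = 4.0704%

4.07%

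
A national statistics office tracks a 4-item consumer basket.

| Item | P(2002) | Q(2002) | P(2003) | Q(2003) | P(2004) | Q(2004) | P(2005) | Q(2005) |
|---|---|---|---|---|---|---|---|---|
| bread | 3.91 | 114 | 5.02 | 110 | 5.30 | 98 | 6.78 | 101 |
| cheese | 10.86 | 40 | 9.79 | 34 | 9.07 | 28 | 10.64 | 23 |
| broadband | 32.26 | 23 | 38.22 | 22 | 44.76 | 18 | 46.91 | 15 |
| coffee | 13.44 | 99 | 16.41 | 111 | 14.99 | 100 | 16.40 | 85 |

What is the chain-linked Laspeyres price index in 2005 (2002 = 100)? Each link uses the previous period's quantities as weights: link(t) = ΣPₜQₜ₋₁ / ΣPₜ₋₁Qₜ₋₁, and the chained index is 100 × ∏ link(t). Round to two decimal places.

131.23

Link 2002→2003:
ΣP(2003)Q(2002) = 5.02×114 + 9.79×40 + 38.22×23 + 16.41×99 = 572.28 + 391.6 + 879.06 + 1624.59 = 3467.53
ΣP(2002)Q(2002) = 3.91×114 + 10.86×40 + 32.26×23 + 13.44×99 = 445.74 + 434.4 + 741.98 + 1330.56 = 2952.68
link = 3467.53/2952.68 = 1.174367
Link 2003→2004:
ΣP(2004)Q(2003) = 5.30×110 + 9.07×34 + 44.76×22 + 14.99×111 = 583 + 308.38 + 984.72 + 1663.89 = 3539.99
ΣP(2003)Q(2003) = 5.02×110 + 9.79×34 + 38.22×22 + 16.41×111 = 552.2 + 332.86 + 840.84 + 1821.51 = 3547.41
link = 3539.99/3547.41 = 0.997908
Link 2004→2005:
ΣP(2005)Q(2004) = 6.78×98 + 10.64×28 + 46.91×18 + 16.40×100 = 664.44 + 297.92 + 844.38 + 1640 = 3446.74
ΣP(2004)Q(2004) = 5.30×98 + 9.07×28 + 44.76×18 + 14.99×100 = 519.4 + 253.96 + 805.68 + 1499 = 3078.04
link = 3446.74/3078.04 = 1.119784
Chained index = 100 × 1.174367 × 0.997908 × 1.119784 = 131.2287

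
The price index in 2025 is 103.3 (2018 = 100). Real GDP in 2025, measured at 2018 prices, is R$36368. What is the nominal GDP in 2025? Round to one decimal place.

37568.1

Nominal = Real × (Index/100) = 36368 × (103.3/100)
        = 36368 × 1.033 = 37568.1440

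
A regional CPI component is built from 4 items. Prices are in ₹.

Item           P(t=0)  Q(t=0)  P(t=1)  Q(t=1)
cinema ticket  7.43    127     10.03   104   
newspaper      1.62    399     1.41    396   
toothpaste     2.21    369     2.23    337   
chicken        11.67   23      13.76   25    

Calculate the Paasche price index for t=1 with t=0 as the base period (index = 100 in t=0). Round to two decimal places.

Paasche price index uses current-period quantities as weights.
ΣP(t=1)·Q(t=1) = 10.03×104 + 1.41×396 + 2.23×337 + 13.76×25 = 1043.12 + 558.36 + 751.51 + 344 = 2696.99
ΣP(t=0)·Q(t=1) = 7.43×104 + 1.62×396 + 2.21×337 + 11.67×25 = 772.72 + 641.52 + 744.77 + 291.75 = 2450.76
Index = 2696.99 / 2450.76 × 100 = 110.0471

110.05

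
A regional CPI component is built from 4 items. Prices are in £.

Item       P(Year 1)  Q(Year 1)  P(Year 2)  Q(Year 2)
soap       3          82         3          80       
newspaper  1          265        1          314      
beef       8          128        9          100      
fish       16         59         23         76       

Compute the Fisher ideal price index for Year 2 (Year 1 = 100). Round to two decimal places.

123.20

Laspeyres component (base-period weights):
ΣP(Year 2)Q(Year 1) = 3×82 + 1×265 + 9×128 + 23×59 = 246 + 265 + 1152 + 1357 = 3020
ΣP(Year 1)Q(Year 1) = 3×82 + 1×265 + 8×128 + 16×59 = 246 + 265 + 1024 + 944 = 2479
L = 3020 / 2479 × 100 = 121.8233
Paasche component (current-period weights):
ΣP(Year 2)Q(Year 2) = 3×80 + 1×314 + 9×100 + 23×76 = 240 + 314 + 900 + 1748 = 3202
ΣP(Year 1)Q(Year 2) = 3×80 + 1×314 + 8×100 + 16×76 = 240 + 314 + 800 + 1216 = 2570
P = 3202 / 2570 × 100 = 124.5914
Fisher = √(L × P) = √(121.8233 × 124.5914) = 123.1996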